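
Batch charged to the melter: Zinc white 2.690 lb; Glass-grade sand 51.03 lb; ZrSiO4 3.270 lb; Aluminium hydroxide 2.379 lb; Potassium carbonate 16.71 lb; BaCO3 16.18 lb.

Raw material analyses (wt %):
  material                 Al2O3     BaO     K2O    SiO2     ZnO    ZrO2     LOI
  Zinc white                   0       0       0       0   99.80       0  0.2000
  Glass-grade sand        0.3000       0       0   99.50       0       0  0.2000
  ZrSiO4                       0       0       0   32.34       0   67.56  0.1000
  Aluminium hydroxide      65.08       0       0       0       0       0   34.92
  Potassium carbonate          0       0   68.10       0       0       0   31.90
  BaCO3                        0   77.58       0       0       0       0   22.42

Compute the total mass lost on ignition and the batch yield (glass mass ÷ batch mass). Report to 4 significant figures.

The intermediate values are shown, with 4-significant-digit rounding, as written — the working math maintains full precision at every stage. Every reported figure includes exactly one rounding. Derived quantities (the six compositions, glass mass, the yield, the totals, LOI) are re-derived from the batch weights per 82.36 lb of glass at exact precision, as written in the question or the answer.
LOI of each material in turn:
  Zinc white: 2.690 × 0.002000 = 0.005380 lb
  Glass-grade sand: 51.03 × 0.002000 = 0.1021 lb
  ZrSiO4: 3.270 × 0.001000 = 0.003270 lb
  Aluminium hydroxide: 2.379 × 0.3492 = 0.8307 lb
  Potassium carbonate: 16.71 × 0.3190 = 5.330 lb
  BaCO3: 16.18 × 0.2242 = 3.628 lb
Total LOI = 9.900 lb
Glass = batch − LOI = 92.26 − 9.900 = 82.36 lb

LOI loss = 9.900 lb; glass = 82.36 lb; yield = 89.27%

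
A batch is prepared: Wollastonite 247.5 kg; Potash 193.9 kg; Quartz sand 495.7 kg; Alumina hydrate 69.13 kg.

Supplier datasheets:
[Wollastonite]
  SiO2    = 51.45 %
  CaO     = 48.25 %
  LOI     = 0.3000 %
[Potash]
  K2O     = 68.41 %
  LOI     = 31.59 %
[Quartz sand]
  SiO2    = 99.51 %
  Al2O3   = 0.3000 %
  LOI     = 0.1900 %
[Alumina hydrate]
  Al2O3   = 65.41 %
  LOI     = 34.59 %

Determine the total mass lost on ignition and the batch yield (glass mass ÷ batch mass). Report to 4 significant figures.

LOI loss = 86.85 kg; glass = 919.4 kg; yield = 91.37%

Each numeric step runs at exact precision from first step to last. Working values appear, rounded to four significant digits, as written. Each reported result is rounded only once — derived quantities are re-derived using the weight values per 919.4 kg of glass at full float precision (the yield, four oxide percentages, glass mass, ignition loss, totals), exactly as printed in the problem or the answer.
LOI of each material in turn:
  Wollastonite: 247.5 × 0.003000 = 0.7425 kg
  Potash: 193.9 × 0.3159 = 61.25 kg
  Quartz sand: 495.7 × 0.001900 = 0.9418 kg
  Alumina hydrate: 69.13 × 0.3459 = 23.91 kg
Total LOI = 86.85 kg
Glass = batch − LOI = 1006 − 86.85 = 919.4 kg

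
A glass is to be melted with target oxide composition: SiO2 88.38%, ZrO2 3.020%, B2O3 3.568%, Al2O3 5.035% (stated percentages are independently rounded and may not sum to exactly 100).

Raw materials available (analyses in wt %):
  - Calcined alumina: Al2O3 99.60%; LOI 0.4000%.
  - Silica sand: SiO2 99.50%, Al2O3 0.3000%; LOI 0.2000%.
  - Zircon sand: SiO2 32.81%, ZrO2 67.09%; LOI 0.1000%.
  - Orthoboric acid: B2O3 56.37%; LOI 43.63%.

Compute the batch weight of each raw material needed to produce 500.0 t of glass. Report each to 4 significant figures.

Batch per 500.0 t glass:
  Calcined alumina: 23.96 t
  Silica sand: 436.7 t
  Zircon sand: 22.51 t
  Orthoboric acid: 31.65 t
Total batch = 514.8 t; LOI loss = 14.80 t; yield = 97.13%

The whole derivation maintains full precision at all times — in-progress results are displayed (rounded to 4 significant figures) across the worked steps. Every reported result is rounded once only. Derived quantities are carried in full float precision (totals, ignition loss, glass mass, the four compositions, the yield) from the batch weights on 500.0 t of glass as they appear in the problem or the answer.
Target oxide masses per 500.0 t glass:
  SiO2: 88.38% × 500.0 = 441.9 t
  ZrO2: 3.020% × 500.0 = 15.10 t
  B2O3: 3.568% × 500.0 = 17.84 t
  Al2O3: 5.035% × 500.0 = 25.18 t
Per-oxide balance check working from each reported weight, versus the basis set out (target by target, the sums agree up to rounding of the answer):
  SiO2: 436.7·0.9950 + 22.51·0.3281 = 441.9 t (target 441.9 t)
  ZrO2: 22.51·0.6709 = 15.10 t (target 15.10 t)
  B2O3: 31.65·0.5637 = 17.84 t (target 17.84 t)
  Al2O3: 23.96·0.9960 + 436.7·0.003000 = 25.17 t (target 25.18 t)
Consistency of the glass mass: the batch minus its LOI: 500.0 t (targets for the oxides total 500.0 t; stated basis 500.0 t — a pure rounding effect).
Summing the batch: Σ batch = 514.8 t; LOI loss = Σ batch·LOI = 14.80 t; as yield: glass ÷ batch → 97.13%.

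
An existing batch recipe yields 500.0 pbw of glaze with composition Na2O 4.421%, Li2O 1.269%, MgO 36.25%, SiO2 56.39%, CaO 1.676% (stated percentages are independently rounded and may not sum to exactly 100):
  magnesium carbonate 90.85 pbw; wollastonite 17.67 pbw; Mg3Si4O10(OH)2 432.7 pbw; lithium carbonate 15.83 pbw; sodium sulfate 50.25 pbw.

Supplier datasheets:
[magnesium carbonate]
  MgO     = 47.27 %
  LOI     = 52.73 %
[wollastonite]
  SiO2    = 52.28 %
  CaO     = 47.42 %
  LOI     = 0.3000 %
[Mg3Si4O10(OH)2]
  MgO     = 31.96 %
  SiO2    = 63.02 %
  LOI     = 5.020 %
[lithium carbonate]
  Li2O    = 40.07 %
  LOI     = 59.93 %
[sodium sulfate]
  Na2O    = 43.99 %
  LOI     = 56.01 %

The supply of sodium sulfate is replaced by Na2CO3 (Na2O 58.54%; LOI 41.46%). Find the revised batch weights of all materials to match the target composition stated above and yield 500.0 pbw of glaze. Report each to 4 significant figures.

Revised batch per 500.0 pbw glaze:
  magnesium carbonate: 90.85 pbw
  wollastonite: 17.67 pbw
  Mg3Si4O10(OH)2: 432.7 pbw
  lithium carbonate: 15.83 pbw
  Na2CO3: 37.76 pbw
Total batch = 594.8 pbw; LOI loss = 94.82 pbw

The whole derivation runs at full float precision at all times; values along the way are displayed, with 4-significant-digit rounding, at each printed step; every reported value is rounded once only — derived quantities, which include the totals, net glass mass, ignition loss, the five compositions, yield, are computed in full float precision, as quoted within problem or answer, using the weight values per 500.0 pbw of glass.
Oxide mass targets, per 500.0 pbw glaze:
  Na2O: 4.421% × 500.0 = 22.10 pbw
  Li2O: 1.269% × 500.0 = 6.345 pbw
  MgO: 36.25% × 500.0 = 181.2 pbw
  SiO2: 56.39% × 500.0 = 282.0 pbw
  CaO: 1.676% × 500.0 = 8.380 pbw
A balance pass over the oxides, applying the batch weights above, for the quoted basis mass (each sum matches its target mass given rounding of the digits):
  Na2O: 37.76·0.5854 = 22.10 pbw (target 22.10 pbw)
  Li2O: 15.83·0.4007 = 6.343 pbw (target 6.345 pbw)
  MgO: 90.85·0.4727 + 432.7·0.3196 = 181.2 pbw (target 181.2 pbw)
  SiO2: 17.67·0.5228 + 432.7·0.6302 = 281.9 pbw (target 282.0 pbw)
  CaO: 17.67·0.4742 = 8.379 pbw (target 8.380 pbw)
The glass-mass cross-check: total batch − LOI = 500.0 pbw (summing oxide targets gives 500.0 pbw; basis as stated: 500.0 pbw — gaps are rounding artifacts).
Batch grand total — Σ batch = 594.8 pbw; ignition loss, Σ(batch × LOI) = 94.82 pbw; yield = glass ÷ total batch = 84.06%.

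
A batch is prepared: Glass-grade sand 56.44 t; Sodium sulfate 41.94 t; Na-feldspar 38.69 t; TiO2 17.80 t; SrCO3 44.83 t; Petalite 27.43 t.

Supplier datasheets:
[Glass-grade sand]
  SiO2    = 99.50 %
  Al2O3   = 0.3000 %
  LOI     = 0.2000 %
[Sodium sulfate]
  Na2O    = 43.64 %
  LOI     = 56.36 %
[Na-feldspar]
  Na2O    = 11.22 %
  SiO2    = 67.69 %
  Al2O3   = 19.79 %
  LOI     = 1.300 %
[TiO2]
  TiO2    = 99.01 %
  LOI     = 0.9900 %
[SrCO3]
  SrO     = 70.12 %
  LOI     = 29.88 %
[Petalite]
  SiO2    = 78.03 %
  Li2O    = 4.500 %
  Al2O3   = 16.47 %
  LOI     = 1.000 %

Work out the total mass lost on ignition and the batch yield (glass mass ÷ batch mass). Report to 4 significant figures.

LOI loss = 38.10 t; glass = 189.0 t; yield = 83.23%

In-progress results are printed (rounded to four significant figures) when written out; all arithmetic holds exact precision end to end. A single rounding yields each reported value — derived quantities are carried starting from the weights on 189.0 t of glass at full precision (net glass mass, the totals, the yield, LOI, the six compositions) exactly as printed in the problem or the answer.
Each material's LOI contribution:
  Glass-grade sand: 56.44 × 0.002000 = 0.1129 t
  Sodium sulfate: 41.94 × 0.5636 = 23.64 t
  Na-feldspar: 38.69 × 0.01300 = 0.5030 t
  TiO2: 17.80 × 0.009900 = 0.1762 t
  SrCO3: 44.83 × 0.2988 = 13.40 t
  Petalite: 27.43 × 0.01000 = 0.2743 t
Total LOI = 38.10 t
Glass = batch − LOI = 227.1 − 38.10 = 189.0 t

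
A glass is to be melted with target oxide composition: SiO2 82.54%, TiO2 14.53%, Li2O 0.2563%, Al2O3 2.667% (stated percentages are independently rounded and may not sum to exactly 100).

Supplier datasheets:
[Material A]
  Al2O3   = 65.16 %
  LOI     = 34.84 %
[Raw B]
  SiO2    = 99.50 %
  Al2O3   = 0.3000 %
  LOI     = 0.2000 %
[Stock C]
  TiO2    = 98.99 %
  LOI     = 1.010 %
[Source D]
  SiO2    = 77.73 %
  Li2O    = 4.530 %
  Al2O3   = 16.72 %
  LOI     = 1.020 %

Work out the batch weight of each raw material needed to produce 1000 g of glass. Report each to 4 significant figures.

In-progress results appear rounded off to 4 significant digits within the worked lines; all internal work holds full float precision in all steps; a single rounding finalizes each reported result. All derived quantities (net glass mass, the yield, totals, ignition loss, the four compositions) are re-derived at full float precision starting from the weights for 1000 g of glass, as written in either problem or answer.
Oxide mass targets, per 1000 g glass:
  SiO2: 82.54% × 1000 = 825.4 g
  TiO2: 14.53% × 1000 = 145.3 g
  Li2O: 0.2563% × 1000 = 2.563 g
  Al2O3: 2.667% × 1000 = 26.67 g
Mass-balance tally per oxide using the reported weights, against the basis in use (summed amounts equal target values up to rounding of the answer):
  SiO2: 785.3·0.9950 + 56.58·0.7773 = 825.4 g (target 825.4 g)
  TiO2: 146.8·0.9899 = 145.3 g (target 145.3 g)
  Li2O: 56.58·0.04530 = 2.563 g (target 2.563 g)
  Al2O3: 22.80·0.6516 + 785.3·0.003000 + 56.58·0.1672 = 26.67 g (target 26.67 g)
Glass mass check: total charge less LOI = 999.9 g (the targets, summed, come to 999.9 g; stated basis 1000 g — gaps are rounding artifacts).
Adding the batch up: Σ batch = 1011 g; Σ batch·LOI gives LOI loss = 11.57 g; yield: glass divided by total = 98.86%.

Batch per 1000 g glass:
  Material A: 22.80 g
  Raw B: 785.3 g
  Stock C: 146.8 g
  Source D: 56.58 g
Total batch = 1011 g; LOI loss = 11.57 g; yield = 98.86%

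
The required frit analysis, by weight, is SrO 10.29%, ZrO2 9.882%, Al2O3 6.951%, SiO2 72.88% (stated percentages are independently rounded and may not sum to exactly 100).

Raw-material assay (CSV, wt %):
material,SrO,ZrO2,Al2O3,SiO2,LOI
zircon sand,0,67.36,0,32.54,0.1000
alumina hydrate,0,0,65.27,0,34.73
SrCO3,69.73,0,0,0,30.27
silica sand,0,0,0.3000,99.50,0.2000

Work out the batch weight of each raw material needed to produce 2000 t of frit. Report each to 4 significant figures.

In-progress results are displayed, rounded to four significant digits, in the working; all internal work carries full float precision at each step; each reported figure is rounded a single time. The derived quantities, including the yield, four oxide percentages, ignition loss, glass mass, totals, are carried using the weight values per 2000 t of glass at exact precision as given in question or answer.
Target oxide masses per 2000 t frit:
  SrO: 10.29% × 2000 = 205.8 t
  ZrO2: 9.882% × 2000 = 197.6 t
  Al2O3: 6.951% × 2000 = 139.0 t
  SiO2: 72.88% × 2000 = 1458 t
Mass-balance tally per oxide from the weights as reported, per the basis as stated (every target is met by its sum given rounding of the digits):
  SrO: 295.1·0.6973 = 205.8 t (target 205.8 t)
  ZrO2: 293.4·0.6736 = 197.6 t (target 197.6 t)
  Al2O3: 206.7·0.6527 + 1369·0.003000 = 139.0 t (target 139.0 t)
  SiO2: 293.4·0.3254 + 1369·0.9950 = 1458 t (target 1458 t)
Glass mass check: batch Σ − ignition loss = 2000 t (oxide target masses add up to 2000 t; versus the stated basis of 2000 t — any gap is answer rounding).
Total batch = Σ batch = 2164 t; the LOI term Σ batch·LOI equals 164.1 t; glass ÷ batch gives a yield of 92.42%.

Batch per 2000 t frit:
  zircon sand: 293.4 t
  alumina hydrate: 206.7 t
  SrCO3: 295.1 t
  silica sand: 1369 t
Total batch = 2164 t; LOI loss = 164.1 t; yield = 92.42%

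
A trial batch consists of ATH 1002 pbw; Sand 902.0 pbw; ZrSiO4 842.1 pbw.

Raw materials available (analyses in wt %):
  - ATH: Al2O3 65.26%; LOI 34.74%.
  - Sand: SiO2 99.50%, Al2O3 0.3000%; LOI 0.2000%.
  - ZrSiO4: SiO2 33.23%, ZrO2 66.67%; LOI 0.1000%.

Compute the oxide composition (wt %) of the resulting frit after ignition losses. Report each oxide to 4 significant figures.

Intermediates are displayed, rounded to 4 significant digits, across the worked steps; all internal work keeps full precision at every stage — every reported figure is rounded just once — derived quantities are carried at full precision (the yield, the totals, ignition loss, the three compositions, net glass mass) from the batch weights for 2395 pbw of glass as set out in problem or answer.
Delivered oxide masses:
  SiO2: 902.0·0.9950 + 842.1·0.3323 = 1177 pbw
  ZrO2: 842.1·0.6667 = 561.4 pbw
  Al2O3: 1002·0.6526 + 902.0·0.003000 = 656.6 pbw
LOI: 1002·0.3474 + 902.0·0.002000 + 842.1·0.001000 = 350.7 pbw
The glass mass, total less LOI, = 2746 − 350.7 = 2395 pbw (the oxide masses sum to this)
oxide / glass × 100 gives the wt %

Glass mass = 2395 pbw (batch 2746 − LOI 350.7).
Composition: SiO2 49.15%, ZrO2 23.44%, Al2O3 27.41%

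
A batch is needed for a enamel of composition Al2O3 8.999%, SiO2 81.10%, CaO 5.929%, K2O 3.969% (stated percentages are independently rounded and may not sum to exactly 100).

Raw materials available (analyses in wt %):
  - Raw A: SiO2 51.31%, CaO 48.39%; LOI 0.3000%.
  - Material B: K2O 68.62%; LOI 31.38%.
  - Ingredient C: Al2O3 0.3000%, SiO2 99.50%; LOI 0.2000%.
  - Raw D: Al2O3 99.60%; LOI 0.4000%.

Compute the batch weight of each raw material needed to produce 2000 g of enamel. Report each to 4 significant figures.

Batch per 2000 g enamel:
  Raw A: 245.1 g
  Material B: 115.7 g
  Ingredient C: 1504 g
  Raw D: 176.2 g
Total batch = 2041 g; LOI loss = 40.75 g; yield = 98.00%

The working math holds full float precision at all times — in-progress results are displayed rounded off to 4 significant digits on the page — every reported result sees exactly one rounding — all derived quantities (yield, totals, ignition loss, four oxide percentages, net glass mass) are computed using the weight values at 2000 g of glass in exact precision precisely as stated by either problem or answer.
Oxide mass targets, per 2000 g enamel:
  Al2O3: 8.999% × 2000 = 180.0 g
  SiO2: 81.10% × 2000 = 1622 g
  CaO: 5.929% × 2000 = 118.6 g
  K2O: 3.969% × 2000 = 79.38 g
Sums-versus-targets review per the reported batch figures, at the basis given (sums match the target masses modulo rounding of the values):
  Al2O3: 1504·0.003000 + 176.2·0.9960 = 180.0 g (target 180.0 g)
  SiO2: 245.1·0.5131 + 1504·0.9950 = 1622 g (target 1622 g)
  CaO: 245.1·0.4839 = 118.6 g (target 118.6 g)
  K2O: 115.7·0.6862 = 79.39 g (target 79.38 g)
Glass mass check: the batch minus its LOI: 2000 g (summing oxide targets gives 2000 g; versus the stated basis of 2000 g — any gap is answer rounding).
Batch total: Σ batch = 2041 g; Σ batch·LOI gives LOI loss = 40.75 g; yield: glass divided by total = 98.00%.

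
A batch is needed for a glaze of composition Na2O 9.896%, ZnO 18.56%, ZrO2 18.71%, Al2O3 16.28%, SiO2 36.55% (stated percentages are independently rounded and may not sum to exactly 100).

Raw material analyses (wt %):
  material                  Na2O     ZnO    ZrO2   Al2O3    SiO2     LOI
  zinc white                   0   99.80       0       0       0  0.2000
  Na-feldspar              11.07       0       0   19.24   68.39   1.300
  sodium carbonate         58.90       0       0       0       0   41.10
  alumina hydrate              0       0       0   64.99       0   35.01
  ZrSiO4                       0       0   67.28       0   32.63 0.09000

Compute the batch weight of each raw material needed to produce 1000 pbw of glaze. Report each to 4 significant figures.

Batch per 1000 pbw glaze:
  zinc white: 186.0 pbw
  Na-feldspar: 401.8 pbw
  sodium carbonate: 92.51 pbw
  alumina hydrate: 131.6 pbw
  ZrSiO4: 278.1 pbw
Total batch = 1090 pbw; LOI loss = 89.94 pbw; yield = 91.75%

In-progress results are displayed, rounded to four significant digits, across the worked steps. Every computation runs at full float precision in all steps — every reported value is rounded once only. Derived quantities, which include the five compositions, ignition loss, net glass mass, yield, totals, are rebuilt in full float precision, as set out in problem or answer, from the weighed amounts for 1000 pbw of glass.
Per-oxide target masses for 1000 pbw glaze:
  Na2O: 9.896% × 1000 = 98.96 pbw
  ZnO: 18.56% × 1000 = 185.6 pbw
  ZrO2: 18.71% × 1000 = 187.1 pbw
  Al2O3: 16.28% × 1000 = 162.8 pbw
  SiO2: 36.55% × 1000 = 365.5 pbw
Checking each oxide sum applying the batch weights above, at the basis given (each sum matches its target mass inside rounding margins):
  Na2O: 401.8·0.1107 + 92.51·0.5890 = 98.97 pbw (target 98.96 pbw)
  ZnO: 186.0·0.9980 = 185.6 pbw (target 185.6 pbw)
  ZrO2: 278.1·0.6728 = 187.1 pbw (target 187.1 pbw)
  Al2O3: 401.8·0.1924 + 131.6·0.6499 = 162.8 pbw (target 162.8 pbw)
  SiO2: 401.8·0.6839 + 278.1·0.3263 = 365.5 pbw (target 365.5 pbw)
Glass-mass sanity pass: net batch after ignition = 1000 pbw (summing oxide targets gives 1000 pbw; with the basis standing at 1000 pbw — rounding explains the deltas).
Total batch = Σ batch = 1090 pbw; the LOI term Σ batch·LOI equals 89.94 pbw; yield = glass ÷ total batch = 91.75%.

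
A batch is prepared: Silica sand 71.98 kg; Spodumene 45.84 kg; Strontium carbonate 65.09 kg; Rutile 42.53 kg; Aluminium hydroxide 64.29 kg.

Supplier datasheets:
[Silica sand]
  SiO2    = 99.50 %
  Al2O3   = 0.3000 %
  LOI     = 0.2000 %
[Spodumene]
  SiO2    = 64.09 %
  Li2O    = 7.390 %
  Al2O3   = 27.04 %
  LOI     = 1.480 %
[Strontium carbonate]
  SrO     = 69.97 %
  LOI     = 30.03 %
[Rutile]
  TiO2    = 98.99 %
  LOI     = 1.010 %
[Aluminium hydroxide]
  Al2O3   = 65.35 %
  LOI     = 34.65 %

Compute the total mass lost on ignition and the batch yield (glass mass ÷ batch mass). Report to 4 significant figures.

All internal work keeps exact precision in all steps; mid-chain values are printed (rounded to 4 significant digits) between the steps. Every reported figure is rounded only once; the derived quantities are rebuilt from the weighed amounts for 246.7 kg of glass at exact precision (the five compositions, glass mass, yield, totals, LOI) as written in question or answer.
Per-material ignition loss:
  Silica sand: 71.98 × 0.002000 = 0.1440 kg
  Spodumene: 45.84 × 0.01480 = 0.6784 kg
  Strontium carbonate: 65.09 × 0.3003 = 19.55 kg
  Rutile: 42.53 × 0.01010 = 0.4296 kg
  Aluminium hydroxide: 64.29 × 0.3465 = 22.28 kg
Total LOI = 43.07 kg
Glass = batch − LOI = 289.7 − 43.07 = 246.7 kg

LOI loss = 43.07 kg; glass = 246.7 kg; yield = 85.13%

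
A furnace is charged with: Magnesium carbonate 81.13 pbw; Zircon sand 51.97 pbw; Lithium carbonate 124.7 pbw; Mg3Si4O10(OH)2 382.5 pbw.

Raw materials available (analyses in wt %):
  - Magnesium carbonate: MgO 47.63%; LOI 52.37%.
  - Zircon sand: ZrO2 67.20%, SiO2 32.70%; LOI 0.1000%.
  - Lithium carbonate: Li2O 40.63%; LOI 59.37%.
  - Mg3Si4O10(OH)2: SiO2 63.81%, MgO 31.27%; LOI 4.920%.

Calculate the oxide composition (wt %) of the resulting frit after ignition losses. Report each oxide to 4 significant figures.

The intermediate values are displayed rounded off to 4 significant figures as written — all internal work maintains full precision throughout. Each reported number takes exactly one rounding. Derived quantities are recomputed in full float precision (totals, yield, net glass mass, LOI, four oxide percentages) starting from the weights for 504.9 pbw of glass as given in the question or the answer.
Delivered oxide masses:
  ZrO2: 51.97·0.6720 = 34.92 pbw
  SiO2: 51.97·0.3270 + 382.5·0.6381 = 261.1 pbw
  Li2O: 124.7·0.4063 = 50.67 pbw
  MgO: 81.13·0.4763 + 382.5·0.3127 = 158.2 pbw
LOI: 81.13·0.5237 + 51.97·0.001000 + 124.7·0.5937 + 382.5·0.04920 = 135.4 pbw
Net of LOI, the glass mass = 640.3 − 135.4 = 504.9 pbw (matching Σ of the oxides)
wt %: oxide over glass, times 100

Glass mass = 504.9 pbw (batch 640.3 − LOI 135.4).
Composition: ZrO2 6.917%, SiO2 51.71%, Li2O 10.03%, MgO 31.34%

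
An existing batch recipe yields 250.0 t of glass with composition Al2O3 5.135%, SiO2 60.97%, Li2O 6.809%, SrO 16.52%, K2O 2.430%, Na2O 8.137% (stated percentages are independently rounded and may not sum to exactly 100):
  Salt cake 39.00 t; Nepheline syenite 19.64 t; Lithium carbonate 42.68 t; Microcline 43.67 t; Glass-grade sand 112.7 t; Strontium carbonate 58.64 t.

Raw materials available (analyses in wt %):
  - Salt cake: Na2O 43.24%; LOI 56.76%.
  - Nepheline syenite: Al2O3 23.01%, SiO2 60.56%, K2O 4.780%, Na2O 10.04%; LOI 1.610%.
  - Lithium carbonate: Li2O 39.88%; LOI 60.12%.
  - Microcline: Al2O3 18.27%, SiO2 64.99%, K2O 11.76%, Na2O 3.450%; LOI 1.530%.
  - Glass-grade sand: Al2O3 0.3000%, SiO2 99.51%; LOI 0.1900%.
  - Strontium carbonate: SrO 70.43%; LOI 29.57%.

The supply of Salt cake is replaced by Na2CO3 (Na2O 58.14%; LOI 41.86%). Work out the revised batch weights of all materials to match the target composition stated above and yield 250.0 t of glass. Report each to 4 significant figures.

All internal work keeps full precision in all steps. The intermediate values are displayed, rounded to four significant figures, at each printed step. Each reported result takes just one rounding; derived quantities, including LOI, the six compositions, totals, yield, glass mass, are carried from the weighed amounts for 250.0 t of glass in exact precision, as written in the question or the answer.
The oxide mass targets at 250.0 t glass:
  Al2O3: 5.135% × 250.0 = 12.84 t
  SiO2: 60.97% × 250.0 = 152.4 t
  Li2O: 6.809% × 250.0 = 17.02 t
  SrO: 16.52% × 250.0 = 41.30 t
  K2O: 2.430% × 250.0 = 6.075 t
  Na2O: 8.137% × 250.0 = 20.34 t
Verifying the oxide balance per the reported batch figures, for the quoted basis mass (sums match the target masses inside rounding margins):
  Al2O3: 19.64·0.2301 + 43.67·0.1827 + 112.7·0.003000 = 12.84 t (target 12.84 t)
  SiO2: 19.64·0.6056 + 43.67·0.6499 + 112.7·0.9951 = 152.4 t (target 152.4 t)
  Li2O: 42.68·0.3988 = 17.02 t (target 17.02 t)
  SrO: 58.64·0.7043 = 41.30 t (target 41.30 t)
  K2O: 19.64·0.04780 + 43.67·0.1176 = 6.074 t (target 6.075 t)
  Na2O: 29.00·0.5814 + 19.64·0.1004 + 43.67·0.03450 = 20.34 t (target 20.34 t)
Glass mass check: net batch after ignition = 250.0 t (summing oxide targets gives 250.0 t; versus the stated basis of 250.0 t — deltas are rounding alone).
Total batch = Σ batch = 306.3 t; the LOI term Σ batch·LOI equals 56.34 t; as yield: glass ÷ batch → 81.61%.

Revised batch per 250.0 t glass:
  Na2CO3: 29.00 t
  Nepheline syenite: 19.64 t
  Lithium carbonate: 42.68 t
  Microcline: 43.67 t
  Glass-grade sand: 112.7 t
  Strontium carbonate: 58.64 t
Total batch = 306.3 t; LOI loss = 56.34 t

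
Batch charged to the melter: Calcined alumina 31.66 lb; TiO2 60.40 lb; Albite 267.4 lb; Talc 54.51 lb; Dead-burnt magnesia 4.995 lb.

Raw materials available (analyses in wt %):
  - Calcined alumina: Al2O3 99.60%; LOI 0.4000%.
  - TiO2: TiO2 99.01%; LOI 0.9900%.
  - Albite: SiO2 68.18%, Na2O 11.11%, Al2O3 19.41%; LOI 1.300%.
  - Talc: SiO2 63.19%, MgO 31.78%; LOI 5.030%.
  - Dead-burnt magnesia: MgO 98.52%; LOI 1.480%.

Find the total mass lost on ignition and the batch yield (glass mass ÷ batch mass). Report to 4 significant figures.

LOI loss = 7.017 lb; glass = 411.9 lb; yield = 98.33%

Every computation holds exact precision in every operation; the intermediate values appear (rounded to 4 significant digits) in the printout — every reported result is rounded only once — the derived quantities, including the five compositions, yield, totals, LOI, net glass mass, are recomputed from the weighed amounts at 411.9 lb of glass at full float precision exactly as printed in question or answer.
Ignition loss by material:
  Calcined alumina: 31.66 × 0.004000 = 0.1266 lb
  TiO2: 60.40 × 0.009900 = 0.5980 lb
  Albite: 267.4 × 0.01300 = 3.476 lb
  Talc: 54.51 × 0.05030 = 2.742 lb
  Dead-burnt magnesia: 4.995 × 0.01480 = 0.07393 lb
Total LOI = 7.017 lb
Glass = batch − LOI = 419.0 − 7.017 = 411.9 lb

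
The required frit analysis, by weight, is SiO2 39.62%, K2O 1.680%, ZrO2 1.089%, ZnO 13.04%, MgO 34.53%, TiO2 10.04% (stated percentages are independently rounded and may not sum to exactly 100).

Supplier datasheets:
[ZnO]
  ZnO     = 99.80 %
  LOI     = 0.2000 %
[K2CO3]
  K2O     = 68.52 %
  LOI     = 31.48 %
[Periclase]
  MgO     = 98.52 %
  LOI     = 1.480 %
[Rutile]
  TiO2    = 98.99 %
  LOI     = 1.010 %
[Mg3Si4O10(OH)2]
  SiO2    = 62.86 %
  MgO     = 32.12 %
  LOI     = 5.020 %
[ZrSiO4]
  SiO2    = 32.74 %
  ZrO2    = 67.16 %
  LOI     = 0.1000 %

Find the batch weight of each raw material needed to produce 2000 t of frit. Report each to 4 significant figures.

Each numeric step runs at full precision all the way through — working values appear, with 4-significant-figure rounding, alongside each step; each reported value is rounded once only; all derived quantities (the totals, six oxide percentages, glass mass, ignition loss, the yield) are re-derived at full precision using the weight values per 2000 t of glass precisely as stated by either problem or answer.
Per-oxide target masses for 2000 t frit:
  SiO2: 39.62% × 2000 = 792.4 t
  K2O: 1.680% × 2000 = 33.60 t
  ZrO2: 1.089% × 2000 = 21.78 t
  ZnO: 13.04% × 2000 = 260.8 t
  MgO: 34.53% × 2000 = 690.6 t
  TiO2: 10.04% × 2000 = 200.8 t
Mass-balance tally per oxide from the weights as reported, under the basis named above (each sum matches its target mass up to rounding of the answer):
  SiO2: 1244·0.6286 + 32.43·0.3274 = 792.6 t (target 792.4 t)
  K2O: 49.04·0.6852 = 33.60 t (target 33.60 t)
  ZrO2: 32.43·0.6716 = 21.78 t (target 21.78 t)
  ZnO: 261.3·0.9980 = 260.8 t (target 260.8 t)
  MgO: 295.5·0.9852 + 1244·0.3212 = 690.7 t (target 690.6 t)
  TiO2: 202.8·0.9899 = 200.8 t (target 200.8 t)
Glass-mass closure: total charge less LOI = 2000 t (targets for the oxides total 2000 t; versus the stated basis of 2000 t — deltas are rounding alone).
Batch grand total — Σ batch = 2085 t; the LOI term Σ batch·LOI equals 84.86 t; yield = glass ÷ total batch = 95.93%.

Batch per 2000 t frit:
  ZnO: 261.3 t
  K2CO3: 49.04 t
  Periclase: 295.5 t
  Rutile: 202.8 t
  Mg3Si4O10(OH)2: 1244 t
  ZrSiO4: 32.43 t
Total batch = 2085 t; LOI loss = 84.86 t; yield = 95.93%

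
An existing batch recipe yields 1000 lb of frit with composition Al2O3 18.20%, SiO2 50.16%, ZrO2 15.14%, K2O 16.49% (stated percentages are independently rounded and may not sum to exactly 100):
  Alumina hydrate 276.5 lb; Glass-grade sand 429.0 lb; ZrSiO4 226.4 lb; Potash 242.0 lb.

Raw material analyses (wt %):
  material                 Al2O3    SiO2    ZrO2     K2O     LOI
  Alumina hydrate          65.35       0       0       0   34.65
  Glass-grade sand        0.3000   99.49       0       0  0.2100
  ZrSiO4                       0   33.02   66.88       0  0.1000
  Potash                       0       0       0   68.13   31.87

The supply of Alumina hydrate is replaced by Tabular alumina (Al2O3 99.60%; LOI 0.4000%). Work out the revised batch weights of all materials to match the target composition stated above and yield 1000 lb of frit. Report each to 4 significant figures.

The whole derivation carries full float precision in every operation; working values appear, rounded to four significant figures, at each printed step. Every reported result takes just one rounding; derived quantities (the four compositions, ignition loss, glass mass, yield, totals) are re-derived from the weighed amounts on 1000 lb of glass in exact precision, as they appear in the question or the answer.
The oxide mass targets at 1000 lb frit:
  Al2O3: 18.20% × 1000 = 182.0 lb
  SiO2: 50.16% × 1000 = 501.6 lb
  ZrO2: 15.14% × 1000 = 151.4 lb
  K2O: 16.49% × 1000 = 164.9 lb
Oxide-by-oxide audit working from each reported weight, at the basis given (every target is met by its sum once rounding is allowed for):
  Al2O3: 181.4·0.9960 + 429.0·0.003000 = 182.0 lb (target 182.0 lb)
  SiO2: 429.0·0.9949 + 226.4·0.3302 = 501.6 lb (target 501.6 lb)
  ZrO2: 226.4·0.6688 = 151.4 lb (target 151.4 lb)
  K2O: 242.0·0.6813 = 164.9 lb (target 164.9 lb)
Glass-mass bookkeeping: total batch − LOI = 999.8 lb (targets for the oxides total 999.9 lb; the stated basis being 1000 lb — differing by rounding only).
Batch grand total — Σ batch = 1079 lb; LOI loss = Σ batch·LOI = 78.98 lb; the yield ratio, glass ÷ batch: 92.68%.

Revised batch per 1000 lb frit:
  Tabular alumina: 181.4 lb
  Glass-grade sand: 429.0 lb
  ZrSiO4: 226.4 lb
  Potash: 242.0 lb
Total batch = 1079 lb; LOI loss = 78.98 lb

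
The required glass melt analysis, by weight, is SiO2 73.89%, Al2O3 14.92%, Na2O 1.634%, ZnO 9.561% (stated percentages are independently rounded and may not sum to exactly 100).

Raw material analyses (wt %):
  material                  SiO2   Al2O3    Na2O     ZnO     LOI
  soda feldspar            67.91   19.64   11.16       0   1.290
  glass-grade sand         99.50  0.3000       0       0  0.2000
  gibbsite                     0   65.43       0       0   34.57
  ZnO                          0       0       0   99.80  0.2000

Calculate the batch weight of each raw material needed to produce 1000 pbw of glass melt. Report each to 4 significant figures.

The working math holds exact precision end to end — in-progress results are displayed, rounded to 4 significant figures, across the worked steps; a single rounding yields each reported result — derived quantities (the yield, ignition loss, four oxide percentages, net glass mass, the totals) are recomputed in full precision from the batch weights per 1000 pbw of glass as quoted within question or answer.
Per-oxide target masses for 1000 pbw glass melt:
  SiO2: 73.89% × 1000 = 738.9 pbw
  Al2O3: 14.92% × 1000 = 149.2 pbw
  Na2O: 1.634% × 1000 = 16.34 pbw
  ZnO: 9.561% × 1000 = 95.61 pbw
Per-oxide balance check given the weights on record, under the basis named above (every target is met by its sum net of answer rounding effects):
  SiO2: 146.4·0.6791 + 642.7·0.9950 = 738.9 pbw (target 738.9 pbw)
  Al2O3: 146.4·0.1964 + 642.7·0.003000 + 181.1·0.6543 = 149.2 pbw (target 149.2 pbw)
  Na2O: 146.4·0.1116 = 16.34 pbw (target 16.34 pbw)
  ZnO: 95.80·0.9980 = 95.61 pbw (target 95.61 pbw)
Auditing the glass mass value: total batch − LOI = 1000 pbw (per-oxide target masses sum to 1000 pbw; the stated basis being 1000 pbw — gaps are rounding artifacts).
Total batch = Σ batch = 1066 pbw; LOI loss = Σ batch·LOI = 65.97 pbw; yield, glass over the total, = 93.81%.

Batch per 1000 pbw glass melt:
  soda feldspar: 146.4 pbw
  glass-grade sand: 642.7 pbw
  gibbsite: 181.1 pbw
  ZnO: 95.80 pbw
Total batch = 1066 pbw; LOI loss = 65.97 pbw; yield = 93.81%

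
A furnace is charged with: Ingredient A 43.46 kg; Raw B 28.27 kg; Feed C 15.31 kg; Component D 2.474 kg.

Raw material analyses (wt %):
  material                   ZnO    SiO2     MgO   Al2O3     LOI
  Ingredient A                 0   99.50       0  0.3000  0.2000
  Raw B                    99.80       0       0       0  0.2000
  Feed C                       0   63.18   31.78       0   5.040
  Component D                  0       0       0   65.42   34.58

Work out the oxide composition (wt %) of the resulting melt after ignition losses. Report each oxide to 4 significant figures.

Each numeric step holds full float precision through every step — mid-chain values are printed (rounded to 4 significant digits) alongside each step; a single rounding completes each reported figure — the derived quantities are recomputed in full float precision (ignition loss, four oxide percentages, the totals, glass mass, the yield) using the weight values on 87.74 kg of glass, as given in the problem or answer text.
What the batch supplies per oxide:
  ZnO: 28.27·0.9980 = 28.21 kg
  SiO2: 43.46·0.9950 + 15.31·0.6318 = 52.92 kg
  MgO: 15.31·0.3178 = 4.866 kg
  Al2O3: 43.46·0.003000 + 2.474·0.6542 = 1.749 kg
LOI: 43.46·0.002000 + 28.27·0.002000 + 15.31·0.05040 + 2.474·0.3458 = 1.771 kg
Resulting glass, batch − LOI: 89.51 − 1.771 = 87.74 kg (matching Σ of the oxides)
each oxide over glass, ×100, is wt %

Glass mass = 87.74 kg (batch 89.51 − LOI 1.771).
Composition: ZnO 32.15%, SiO2 60.31%, MgO 5.545%, Al2O3 1.993%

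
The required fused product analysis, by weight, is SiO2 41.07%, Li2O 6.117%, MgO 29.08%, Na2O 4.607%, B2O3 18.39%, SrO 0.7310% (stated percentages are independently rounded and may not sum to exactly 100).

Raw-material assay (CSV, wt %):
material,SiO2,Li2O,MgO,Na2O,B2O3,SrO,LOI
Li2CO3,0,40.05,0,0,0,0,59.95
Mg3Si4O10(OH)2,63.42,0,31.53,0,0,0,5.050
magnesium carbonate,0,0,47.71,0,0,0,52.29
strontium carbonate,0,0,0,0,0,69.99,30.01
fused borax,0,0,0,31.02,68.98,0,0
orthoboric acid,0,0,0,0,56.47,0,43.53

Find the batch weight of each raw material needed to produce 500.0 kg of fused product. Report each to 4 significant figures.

Every computation keeps exact precision from first step to last. In-progress results are shown with 4-significant-digit rounding across the worked steps — each reported figure receives exactly one rounding. The derived quantities (net glass mass, yield, the six compositions, LOI, the totals) are carried in full precision starting from the weights for 500.0 kg of glass as quoted within the problem or the answer.
Oxide mass targets, per 500.0 kg fused product:
  SiO2: 41.07% × 500.0 = 205.4 kg
  Li2O: 6.117% × 500.0 = 30.58 kg
  MgO: 29.08% × 500.0 = 145.4 kg
  Na2O: 4.607% × 500.0 = 23.04 kg
  B2O3: 18.39% × 500.0 = 91.95 kg
  SrO: 0.7310% × 500.0 = 3.655 kg
Balance tally, oxide-wise, applying the batch weights above, against the basis in use (oxide sums agree with the targets once rounding is allowed for):
  SiO2: 323.8·0.6342 = 205.4 kg (target 205.4 kg)
  Li2O: 76.37·0.4005 = 30.59 kg (target 30.58 kg)
  MgO: 323.8·0.3153 + 90.77·0.4771 = 145.4 kg (target 145.4 kg)
  Na2O: 74.26·0.3102 = 23.04 kg (target 23.04 kg)
  B2O3: 74.26·0.6898 + 72.12·0.5647 = 91.95 kg (target 91.95 kg)
  SrO: 5.222·0.6999 = 3.655 kg (target 3.655 kg)
Auditing the glass mass value: whole batch net of LOI = 500.0 kg (the targets, summed, come to 500.0 kg; stated basis 500.0 kg — deltas are rounding alone).
Total batch = Σ batch = 642.5 kg; Σ batch·LOI gives LOI loss = 142.6 kg; yield, glass over the total, = 77.81%.

Batch per 500.0 kg fused product:
  Li2CO3: 76.37 kg
  Mg3Si4O10(OH)2: 323.8 kg
  magnesium carbonate: 90.77 kg
  strontium carbonate: 5.222 kg
  fused borax: 74.26 kg
  orthoboric acid: 72.12 kg
Total batch = 642.5 kg; LOI loss = 142.6 kg; yield = 77.81%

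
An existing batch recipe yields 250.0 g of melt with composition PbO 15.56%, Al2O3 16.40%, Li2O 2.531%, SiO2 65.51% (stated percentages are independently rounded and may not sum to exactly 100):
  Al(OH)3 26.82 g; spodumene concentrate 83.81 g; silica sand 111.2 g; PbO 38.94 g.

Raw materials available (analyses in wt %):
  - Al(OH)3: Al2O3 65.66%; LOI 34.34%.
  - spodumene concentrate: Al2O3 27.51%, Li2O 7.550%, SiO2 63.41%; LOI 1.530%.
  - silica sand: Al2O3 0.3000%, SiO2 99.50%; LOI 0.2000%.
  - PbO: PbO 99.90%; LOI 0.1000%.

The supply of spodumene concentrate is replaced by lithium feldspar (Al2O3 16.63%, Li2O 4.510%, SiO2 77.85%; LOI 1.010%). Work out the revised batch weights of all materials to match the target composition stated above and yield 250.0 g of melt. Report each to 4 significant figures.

Revised batch per 250.0 g melt:
  Al(OH)3: 26.66 g
  lithium feldspar: 140.3 g
  silica sand: 54.83 g
  PbO: 38.94 g
Total batch = 260.7 g; LOI loss = 10.72 g

Mid-chain values are shown rounded to four significant digits as written. Every computation holds full float precision end to end — exactly one rounding lands on every reported number; all derived quantities are computed at full precision (the totals, ignition loss, glass mass, four oxide percentages, yield) starting from the weights at 250.0 g of glass exactly as shown in the problem or answer text.
Oxide mass targets, per 250.0 g melt:
  PbO: 15.56% × 250.0 = 38.90 g
  Al2O3: 16.40% × 250.0 = 41.00 g
  Li2O: 2.531% × 250.0 = 6.328 g
  SiO2: 65.51% × 250.0 = 163.8 g
Oxide-by-oxide audit given the weights on record, under the basis named above (sums match the target masses exact up to rounding of places):
  PbO: 38.94·0.9990 = 38.90 g (target 38.90 g)
  Al2O3: 26.66·0.6566 + 140.3·0.1663 + 54.83·0.003000 = 41.00 g (target 41.00 g)
  Li2O: 140.3·0.04510 = 6.328 g (target 6.328 g)
  SiO2: 140.3·0.7785 + 54.83·0.9950 = 163.8 g (target 163.8 g)
Glass mass check: Σ batch − LOI loss = 250.0 g (summing oxide targets gives 250.0 g; the stated basis being 250.0 g — deltas are rounding alone).
Batch grand total — Σ batch = 260.7 g; the LOI term Σ batch·LOI equals 10.72 g; yield: glass divided by total = 95.89%.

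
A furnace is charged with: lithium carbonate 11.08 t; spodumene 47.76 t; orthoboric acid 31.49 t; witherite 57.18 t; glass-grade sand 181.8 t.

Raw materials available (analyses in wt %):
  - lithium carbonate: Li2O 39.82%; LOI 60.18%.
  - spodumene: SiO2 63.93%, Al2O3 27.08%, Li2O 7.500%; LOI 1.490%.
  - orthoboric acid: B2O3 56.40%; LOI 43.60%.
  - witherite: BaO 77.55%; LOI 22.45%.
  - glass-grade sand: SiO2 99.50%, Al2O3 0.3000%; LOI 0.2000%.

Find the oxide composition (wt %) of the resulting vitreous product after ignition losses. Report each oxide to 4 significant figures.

Glass mass = 295.0 t (batch 329.3 − LOI 34.31).
Composition: B2O3 6.020%, SiO2 71.67%, Al2O3 4.569%, BaO 15.03%, Li2O 2.710%

Rounding to 4 significant digits governs each in-between result as displayed; all arithmetic holds full float precision throughout — every reported value is rounded only once. Derived quantities, which include five oxide percentages, glass mass, totals, the yield, LOI, are rebuilt in full precision, exactly as printed in the problem or the answer, starting from the weights at 295.0 t of glass.
What the batch supplies per oxide:
  B2O3: 31.49·0.5640 = 17.76 t
  SiO2: 47.76·0.6393 + 181.8·0.9950 = 211.4 t
  Al2O3: 47.76·0.2708 + 181.8·0.003000 = 13.48 t
  BaO: 57.18·0.7755 = 44.34 t
  Li2O: 11.08·0.3982 + 47.76·0.07500 = 7.994 t
LOI: 11.08·0.6018 + 47.76·0.01490 + 31.49·0.4360 + 57.18·0.2245 + 181.8·0.002000 = 34.31 t
Glass mass = batch − LOI = 329.3 − 34.31 = 295.0 t (equal to the oxide-mass sum)
each wt % is 100 × oxide ÷ glass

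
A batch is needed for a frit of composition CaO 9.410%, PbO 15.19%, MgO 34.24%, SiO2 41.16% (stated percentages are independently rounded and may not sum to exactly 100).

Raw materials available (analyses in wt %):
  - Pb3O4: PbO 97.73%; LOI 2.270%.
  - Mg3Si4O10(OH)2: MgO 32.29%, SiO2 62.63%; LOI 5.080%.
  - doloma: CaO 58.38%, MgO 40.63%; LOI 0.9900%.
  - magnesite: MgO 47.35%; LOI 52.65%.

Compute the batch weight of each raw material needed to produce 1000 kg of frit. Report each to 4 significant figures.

Values along the way appear, rounded to 4 significant figures, in the printout; all internal work runs at exact precision in all steps. Each reported figure sees exactly one rounding. Derived quantities (totals, yield, glass mass, four oxide percentages, LOI) are recomputed at full float precision from the batch weights on 1000 kg of glass as given in the problem or answer text.
Target masses of each oxide per 1000 kg frit:
  CaO: 9.410% × 1000 = 94.10 kg
  PbO: 15.19% × 1000 = 151.9 kg
  MgO: 34.24% × 1000 = 342.4 kg
  SiO2: 41.16% × 1000 = 411.6 kg
Checking each oxide sum using the reported weights, relative to the basis at hand (target by target, the sums agree up to rounding of the answer):
  CaO: 161.2·0.5838 = 94.11 kg (target 94.10 kg)
  PbO: 155.4·0.9773 = 151.9 kg (target 151.9 kg)
  MgO: 657.2·0.3229 + 161.2·0.4063 + 136.6·0.4735 = 342.4 kg (target 342.4 kg)
  SiO2: 657.2·0.6263 = 411.6 kg (target 411.6 kg)
Glass-mass sanity pass: total charge less LOI = 1000 kg (targets for the oxides total 1000 kg; versus the stated basis of 1000 kg — rounding explains the deltas).
Whole-batch sum: Σ batch = 1110 kg; LOI loss = Σ batch·LOI = 110.4 kg; yield = glass ÷ total batch = 90.06%.

Batch per 1000 kg frit:
  Pb3O4: 155.4 kg
  Mg3Si4O10(OH)2: 657.2 kg
  doloma: 161.2 kg
  magnesite: 136.6 kg
Total batch = 1110 kg; LOI loss = 110.4 kg; yield = 90.06%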